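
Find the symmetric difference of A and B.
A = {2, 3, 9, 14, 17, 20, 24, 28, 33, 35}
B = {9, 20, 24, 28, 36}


Set A = {2, 3, 9, 14, 17, 20, 24, 28, 33, 35}
Set B = {9, 20, 24, 28, 36}
A △ B = (A \ B) ∪ (B \ A)
Elements in A but not B: {2, 3, 14, 17, 33, 35}
Elements in B but not A: {36}
A △ B = {2, 3, 14, 17, 33, 35, 36}

{2, 3, 14, 17, 33, 35, 36}


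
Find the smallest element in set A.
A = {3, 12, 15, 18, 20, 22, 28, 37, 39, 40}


Set A = {3, 12, 15, 18, 20, 22, 28, 37, 39, 40}
Elements in ascending order: 3, 12, 15, 18, 20, 22, 28, 37, 39, 40
The smallest element is 3.

3


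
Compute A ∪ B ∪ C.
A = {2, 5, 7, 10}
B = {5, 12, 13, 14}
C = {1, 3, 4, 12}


Set A = {2, 5, 7, 10}
Set B = {5, 12, 13, 14}
Set C = {1, 3, 4, 12}
First, A ∪ B = {2, 5, 7, 10, 12, 13, 14}
Then, (A ∪ B) ∪ C = {1, 2, 3, 4, 5, 7, 10, 12, 13, 14}

{1, 2, 3, 4, 5, 7, 10, 12, 13, 14}


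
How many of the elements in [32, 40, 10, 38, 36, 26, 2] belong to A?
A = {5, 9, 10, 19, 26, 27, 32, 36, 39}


Set A = {5, 9, 10, 19, 26, 27, 32, 36, 39}
Candidates: [32, 40, 10, 38, 36, 26, 2]
Check each candidate:
32 ∈ A, 40 ∉ A, 10 ∈ A, 38 ∉ A, 36 ∈ A, 26 ∈ A, 2 ∉ A
Count of candidates in A: 4

4


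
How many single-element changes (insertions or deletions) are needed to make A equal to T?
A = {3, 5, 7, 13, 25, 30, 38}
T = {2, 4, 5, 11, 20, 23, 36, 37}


Set A = {3, 5, 7, 13, 25, 30, 38}
Set T = {2, 4, 5, 11, 20, 23, 36, 37}
Elements to remove from A (in A, not in T): {3, 7, 13, 25, 30, 38} → 6 removals
Elements to add to A (in T, not in A): {2, 4, 11, 20, 23, 36, 37} → 7 additions
Total edits = 6 + 7 = 13

13


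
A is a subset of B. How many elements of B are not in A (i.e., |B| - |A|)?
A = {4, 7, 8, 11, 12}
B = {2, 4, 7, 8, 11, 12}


Set A = {4, 7, 8, 11, 12}, |A| = 5
Set B = {2, 4, 7, 8, 11, 12}, |B| = 6
Since A ⊆ B: B \ A = {2}
|B| - |A| = 6 - 5 = 1

1


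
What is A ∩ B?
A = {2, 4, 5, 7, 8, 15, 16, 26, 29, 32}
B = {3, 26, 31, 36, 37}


Set A = {2, 4, 5, 7, 8, 15, 16, 26, 29, 32}
Set B = {3, 26, 31, 36, 37}
A ∩ B includes only elements in both sets.
Check each element of A against B:
2 ✗, 4 ✗, 5 ✗, 7 ✗, 8 ✗, 15 ✗, 16 ✗, 26 ✓, 29 ✗, 32 ✗
A ∩ B = {26}

{26}


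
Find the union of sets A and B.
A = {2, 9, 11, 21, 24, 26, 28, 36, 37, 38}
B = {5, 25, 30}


Set A = {2, 9, 11, 21, 24, 26, 28, 36, 37, 38}
Set B = {5, 25, 30}
A ∪ B includes all elements in either set.
Elements from A: {2, 9, 11, 21, 24, 26, 28, 36, 37, 38}
Elements from B not already included: {5, 25, 30}
A ∪ B = {2, 5, 9, 11, 21, 24, 25, 26, 28, 30, 36, 37, 38}

{2, 5, 9, 11, 21, 24, 25, 26, 28, 30, 36, 37, 38}


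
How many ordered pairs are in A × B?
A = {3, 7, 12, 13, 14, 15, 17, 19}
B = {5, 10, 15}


Set A = {3, 7, 12, 13, 14, 15, 17, 19} has 8 elements.
Set B = {5, 10, 15} has 3 elements.
|A × B| = |A| × |B| = 8 × 3 = 24

24


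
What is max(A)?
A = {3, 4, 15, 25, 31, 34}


Set A = {3, 4, 15, 25, 31, 34}
Elements in ascending order: 3, 4, 15, 25, 31, 34
The largest element is 34.

34


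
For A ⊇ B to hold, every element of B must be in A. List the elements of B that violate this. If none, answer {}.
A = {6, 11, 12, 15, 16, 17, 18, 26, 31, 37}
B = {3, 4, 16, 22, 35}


Set A = {6, 11, 12, 15, 16, 17, 18, 26, 31, 37}
Set B = {3, 4, 16, 22, 35}
Check each element of B against A:
3 ∉ A (include), 4 ∉ A (include), 16 ∈ A, 22 ∉ A (include), 35 ∉ A (include)
Elements of B not in A: {3, 4, 22, 35}

{3, 4, 22, 35}


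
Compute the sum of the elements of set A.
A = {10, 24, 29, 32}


Set A = {10, 24, 29, 32}
Sum = 10 + 24 + 29 + 32 = 95

95


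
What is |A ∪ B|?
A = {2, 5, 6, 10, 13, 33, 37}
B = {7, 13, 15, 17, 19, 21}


Set A = {2, 5, 6, 10, 13, 33, 37}, |A| = 7
Set B = {7, 13, 15, 17, 19, 21}, |B| = 6
A ∩ B = {13}, |A ∩ B| = 1
|A ∪ B| = |A| + |B| - |A ∩ B| = 7 + 6 - 1 = 12

12


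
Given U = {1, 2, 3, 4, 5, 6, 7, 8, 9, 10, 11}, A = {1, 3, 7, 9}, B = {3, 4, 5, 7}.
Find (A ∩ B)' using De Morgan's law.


U = {1, 2, 3, 4, 5, 6, 7, 8, 9, 10, 11}
A = {1, 3, 7, 9}, B = {3, 4, 5, 7}
A ∩ B = {3, 7}
(A ∩ B)' = U \ (A ∩ B) = {1, 2, 4, 5, 6, 8, 9, 10, 11}
Verification via A' ∪ B': A' = {2, 4, 5, 6, 8, 10, 11}, B' = {1, 2, 6, 8, 9, 10, 11}
A' ∪ B' = {1, 2, 4, 5, 6, 8, 9, 10, 11} ✓

{1, 2, 4, 5, 6, 8, 9, 10, 11}


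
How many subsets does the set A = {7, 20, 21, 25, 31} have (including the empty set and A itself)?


Set A = {7, 20, 21, 25, 31}
|A| = 5
The power set P(A) contains all subsets of A.
|P(A)| = 2^|A| = 2^5 = 32

32


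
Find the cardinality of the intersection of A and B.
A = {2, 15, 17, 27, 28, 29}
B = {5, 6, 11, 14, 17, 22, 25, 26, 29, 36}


Set A = {2, 15, 17, 27, 28, 29}
Set B = {5, 6, 11, 14, 17, 22, 25, 26, 29, 36}
A ∩ B = {17, 29}
|A ∩ B| = 2

2


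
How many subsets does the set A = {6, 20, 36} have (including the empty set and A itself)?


Set A = {6, 20, 36}
|A| = 3
The power set P(A) contains all subsets of A.
|P(A)| = 2^|A| = 2^3 = 8

8


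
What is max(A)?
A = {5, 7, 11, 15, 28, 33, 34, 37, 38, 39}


Set A = {5, 7, 11, 15, 28, 33, 34, 37, 38, 39}
Elements in ascending order: 5, 7, 11, 15, 28, 33, 34, 37, 38, 39
The largest element is 39.

39


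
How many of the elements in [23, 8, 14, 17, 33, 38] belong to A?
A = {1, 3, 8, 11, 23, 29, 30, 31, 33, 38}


Set A = {1, 3, 8, 11, 23, 29, 30, 31, 33, 38}
Candidates: [23, 8, 14, 17, 33, 38]
Check each candidate:
23 ∈ A, 8 ∈ A, 14 ∉ A, 17 ∉ A, 33 ∈ A, 38 ∈ A
Count of candidates in A: 4

4


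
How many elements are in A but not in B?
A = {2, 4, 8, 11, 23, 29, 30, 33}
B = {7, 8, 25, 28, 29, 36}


Set A = {2, 4, 8, 11, 23, 29, 30, 33}
Set B = {7, 8, 25, 28, 29, 36}
A \ B = {2, 4, 11, 23, 30, 33}
|A \ B| = 6

6


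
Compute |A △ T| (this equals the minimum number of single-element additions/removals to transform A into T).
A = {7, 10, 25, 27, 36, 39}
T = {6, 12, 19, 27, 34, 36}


Set A = {7, 10, 25, 27, 36, 39}
Set T = {6, 12, 19, 27, 34, 36}
Elements to remove from A (in A, not in T): {7, 10, 25, 39} → 4 removals
Elements to add to A (in T, not in A): {6, 12, 19, 34} → 4 additions
Total edits = 4 + 4 = 8

8


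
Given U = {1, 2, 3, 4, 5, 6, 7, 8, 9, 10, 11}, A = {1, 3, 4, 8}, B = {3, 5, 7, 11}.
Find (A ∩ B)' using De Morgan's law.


U = {1, 2, 3, 4, 5, 6, 7, 8, 9, 10, 11}
A = {1, 3, 4, 8}, B = {3, 5, 7, 11}
A ∩ B = {3}
(A ∩ B)' = U \ (A ∩ B) = {1, 2, 4, 5, 6, 7, 8, 9, 10, 11}
Verification via A' ∪ B': A' = {2, 5, 6, 7, 9, 10, 11}, B' = {1, 2, 4, 6, 8, 9, 10}
A' ∪ B' = {1, 2, 4, 5, 6, 7, 8, 9, 10, 11} ✓

{1, 2, 4, 5, 6, 7, 8, 9, 10, 11}


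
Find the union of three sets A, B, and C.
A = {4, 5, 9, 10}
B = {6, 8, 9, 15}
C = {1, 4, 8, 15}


Set A = {4, 5, 9, 10}
Set B = {6, 8, 9, 15}
Set C = {1, 4, 8, 15}
First, A ∪ B = {4, 5, 6, 8, 9, 10, 15}
Then, (A ∪ B) ∪ C = {1, 4, 5, 6, 8, 9, 10, 15}

{1, 4, 5, 6, 8, 9, 10, 15}


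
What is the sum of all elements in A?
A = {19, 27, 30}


Set A = {19, 27, 30}
Sum = 19 + 27 + 30 = 76

76


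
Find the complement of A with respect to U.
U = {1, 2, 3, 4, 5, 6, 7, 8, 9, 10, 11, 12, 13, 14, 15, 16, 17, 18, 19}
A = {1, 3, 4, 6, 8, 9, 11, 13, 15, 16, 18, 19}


Universal set U = {1, 2, 3, 4, 5, 6, 7, 8, 9, 10, 11, 12, 13, 14, 15, 16, 17, 18, 19}
Set A = {1, 3, 4, 6, 8, 9, 11, 13, 15, 16, 18, 19}
A' = U \ A = elements in U but not in A
Checking each element of U:
1 (in A, exclude), 2 (not in A, include), 3 (in A, exclude), 4 (in A, exclude), 5 (not in A, include), 6 (in A, exclude), 7 (not in A, include), 8 (in A, exclude), 9 (in A, exclude), 10 (not in A, include), 11 (in A, exclude), 12 (not in A, include), 13 (in A, exclude), 14 (not in A, include), 15 (in A, exclude), 16 (in A, exclude), 17 (not in A, include), 18 (in A, exclude), 19 (in A, exclude)
A' = {2, 5, 7, 10, 12, 14, 17}

{2, 5, 7, 10, 12, 14, 17}


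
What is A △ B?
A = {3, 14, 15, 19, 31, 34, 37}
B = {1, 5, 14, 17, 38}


Set A = {3, 14, 15, 19, 31, 34, 37}
Set B = {1, 5, 14, 17, 38}
A △ B = (A \ B) ∪ (B \ A)
Elements in A but not B: {3, 15, 19, 31, 34, 37}
Elements in B but not A: {1, 5, 17, 38}
A △ B = {1, 3, 5, 15, 17, 19, 31, 34, 37, 38}

{1, 3, 5, 15, 17, 19, 31, 34, 37, 38}


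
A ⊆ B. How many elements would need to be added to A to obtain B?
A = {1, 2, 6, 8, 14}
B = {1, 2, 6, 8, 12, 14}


Set A = {1, 2, 6, 8, 14}, |A| = 5
Set B = {1, 2, 6, 8, 12, 14}, |B| = 6
Since A ⊆ B: B \ A = {12}
|B| - |A| = 6 - 5 = 1

1


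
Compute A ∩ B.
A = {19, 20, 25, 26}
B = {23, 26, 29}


Set A = {19, 20, 25, 26}
Set B = {23, 26, 29}
A ∩ B includes only elements in both sets.
Check each element of A against B:
19 ✗, 20 ✗, 25 ✗, 26 ✓
A ∩ B = {26}

{26}


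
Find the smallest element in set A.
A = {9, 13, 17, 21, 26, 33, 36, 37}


Set A = {9, 13, 17, 21, 26, 33, 36, 37}
Elements in ascending order: 9, 13, 17, 21, 26, 33, 36, 37
The smallest element is 9.

9


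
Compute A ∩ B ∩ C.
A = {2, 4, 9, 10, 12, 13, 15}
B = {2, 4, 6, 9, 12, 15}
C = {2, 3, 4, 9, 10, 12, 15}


Set A = {2, 4, 9, 10, 12, 13, 15}
Set B = {2, 4, 6, 9, 12, 15}
Set C = {2, 3, 4, 9, 10, 12, 15}
First, A ∩ B = {2, 4, 9, 12, 15}
Then, (A ∩ B) ∩ C = {2, 4, 9, 12, 15}

{2, 4, 9, 12, 15}


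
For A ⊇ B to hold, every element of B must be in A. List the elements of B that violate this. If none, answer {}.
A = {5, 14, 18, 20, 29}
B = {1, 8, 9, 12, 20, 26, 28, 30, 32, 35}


Set A = {5, 14, 18, 20, 29}
Set B = {1, 8, 9, 12, 20, 26, 28, 30, 32, 35}
Check each element of B against A:
1 ∉ A (include), 8 ∉ A (include), 9 ∉ A (include), 12 ∉ A (include), 20 ∈ A, 26 ∉ A (include), 28 ∉ A (include), 30 ∉ A (include), 32 ∉ A (include), 35 ∉ A (include)
Elements of B not in A: {1, 8, 9, 12, 26, 28, 30, 32, 35}

{1, 8, 9, 12, 26, 28, 30, 32, 35}


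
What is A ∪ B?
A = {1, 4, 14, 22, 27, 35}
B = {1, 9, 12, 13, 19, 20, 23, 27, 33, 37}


Set A = {1, 4, 14, 22, 27, 35}
Set B = {1, 9, 12, 13, 19, 20, 23, 27, 33, 37}
A ∪ B includes all elements in either set.
Elements from A: {1, 4, 14, 22, 27, 35}
Elements from B not already included: {9, 12, 13, 19, 20, 23, 33, 37}
A ∪ B = {1, 4, 9, 12, 13, 14, 19, 20, 22, 23, 27, 33, 35, 37}

{1, 4, 9, 12, 13, 14, 19, 20, 22, 23, 27, 33, 35, 37}


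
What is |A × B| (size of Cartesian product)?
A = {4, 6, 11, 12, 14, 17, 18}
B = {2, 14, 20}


Set A = {4, 6, 11, 12, 14, 17, 18} has 7 elements.
Set B = {2, 14, 20} has 3 elements.
|A × B| = |A| × |B| = 7 × 3 = 21

21


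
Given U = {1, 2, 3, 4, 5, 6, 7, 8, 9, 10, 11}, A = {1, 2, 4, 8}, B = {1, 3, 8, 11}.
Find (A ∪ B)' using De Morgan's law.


U = {1, 2, 3, 4, 5, 6, 7, 8, 9, 10, 11}
A = {1, 2, 4, 8}, B = {1, 3, 8, 11}
A ∪ B = {1, 2, 3, 4, 8, 11}
(A ∪ B)' = U \ (A ∪ B) = {5, 6, 7, 9, 10}
Verification via A' ∩ B': A' = {3, 5, 6, 7, 9, 10, 11}, B' = {2, 4, 5, 6, 7, 9, 10}
A' ∩ B' = {5, 6, 7, 9, 10} ✓

{5, 6, 7, 9, 10}


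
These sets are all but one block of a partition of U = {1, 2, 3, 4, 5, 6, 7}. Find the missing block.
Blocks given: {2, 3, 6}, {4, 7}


U = {1, 2, 3, 4, 5, 6, 7}
Shown blocks: {2, 3, 6}, {4, 7}
A partition's blocks are pairwise disjoint and cover U, so the missing block = U \ (union of shown blocks).
Union of shown blocks: {2, 3, 4, 6, 7}
Missing block = U \ (union) = {1, 5}

{1, 5}


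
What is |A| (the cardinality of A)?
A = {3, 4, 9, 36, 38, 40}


Set A = {3, 4, 9, 36, 38, 40}
Listing elements: 3, 4, 9, 36, 38, 40
Counting: 6 elements
|A| = 6

6


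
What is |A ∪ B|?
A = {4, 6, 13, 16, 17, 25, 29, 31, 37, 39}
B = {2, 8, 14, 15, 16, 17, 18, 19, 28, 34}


Set A = {4, 6, 13, 16, 17, 25, 29, 31, 37, 39}, |A| = 10
Set B = {2, 8, 14, 15, 16, 17, 18, 19, 28, 34}, |B| = 10
A ∩ B = {16, 17}, |A ∩ B| = 2
|A ∪ B| = |A| + |B| - |A ∩ B| = 10 + 10 - 2 = 18

18


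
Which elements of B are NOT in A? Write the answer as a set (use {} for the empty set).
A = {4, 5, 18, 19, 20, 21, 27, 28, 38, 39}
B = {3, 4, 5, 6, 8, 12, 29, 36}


Set A = {4, 5, 18, 19, 20, 21, 27, 28, 38, 39}
Set B = {3, 4, 5, 6, 8, 12, 29, 36}
Check each element of B against A:
3 ∉ A (include), 4 ∈ A, 5 ∈ A, 6 ∉ A (include), 8 ∉ A (include), 12 ∉ A (include), 29 ∉ A (include), 36 ∉ A (include)
Elements of B not in A: {3, 6, 8, 12, 29, 36}

{3, 6, 8, 12, 29, 36}


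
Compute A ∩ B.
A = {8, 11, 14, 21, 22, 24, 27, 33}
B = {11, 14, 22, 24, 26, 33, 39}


Set A = {8, 11, 14, 21, 22, 24, 27, 33}
Set B = {11, 14, 22, 24, 26, 33, 39}
A ∩ B includes only elements in both sets.
Check each element of A against B:
8 ✗, 11 ✓, 14 ✓, 21 ✗, 22 ✓, 24 ✓, 27 ✗, 33 ✓
A ∩ B = {11, 14, 22, 24, 33}

{11, 14, 22, 24, 33}


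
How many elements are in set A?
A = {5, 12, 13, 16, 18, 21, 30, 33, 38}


Set A = {5, 12, 13, 16, 18, 21, 30, 33, 38}
Listing elements: 5, 12, 13, 16, 18, 21, 30, 33, 38
Counting: 9 elements
|A| = 9

9


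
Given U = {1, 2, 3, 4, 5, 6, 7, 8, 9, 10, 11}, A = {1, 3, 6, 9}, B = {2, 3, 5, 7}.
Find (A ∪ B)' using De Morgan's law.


U = {1, 2, 3, 4, 5, 6, 7, 8, 9, 10, 11}
A = {1, 3, 6, 9}, B = {2, 3, 5, 7}
A ∪ B = {1, 2, 3, 5, 6, 7, 9}
(A ∪ B)' = U \ (A ∪ B) = {4, 8, 10, 11}
Verification via A' ∩ B': A' = {2, 4, 5, 7, 8, 10, 11}, B' = {1, 4, 6, 8, 9, 10, 11}
A' ∩ B' = {4, 8, 10, 11} ✓

{4, 8, 10, 11}


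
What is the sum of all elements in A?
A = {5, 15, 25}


Set A = {5, 15, 25}
Sum = 5 + 15 + 25 = 45

45


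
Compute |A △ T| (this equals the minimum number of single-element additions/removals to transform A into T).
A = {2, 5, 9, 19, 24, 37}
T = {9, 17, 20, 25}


Set A = {2, 5, 9, 19, 24, 37}
Set T = {9, 17, 20, 25}
Elements to remove from A (in A, not in T): {2, 5, 19, 24, 37} → 5 removals
Elements to add to A (in T, not in A): {17, 20, 25} → 3 additions
Total edits = 5 + 3 = 8

8


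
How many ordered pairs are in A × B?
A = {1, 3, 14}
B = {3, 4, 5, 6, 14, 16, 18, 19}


Set A = {1, 3, 14} has 3 elements.
Set B = {3, 4, 5, 6, 14, 16, 18, 19} has 8 elements.
|A × B| = |A| × |B| = 3 × 8 = 24

24


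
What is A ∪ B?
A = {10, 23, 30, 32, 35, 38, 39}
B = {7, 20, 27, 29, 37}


Set A = {10, 23, 30, 32, 35, 38, 39}
Set B = {7, 20, 27, 29, 37}
A ∪ B includes all elements in either set.
Elements from A: {10, 23, 30, 32, 35, 38, 39}
Elements from B not already included: {7, 20, 27, 29, 37}
A ∪ B = {7, 10, 20, 23, 27, 29, 30, 32, 35, 37, 38, 39}

{7, 10, 20, 23, 27, 29, 30, 32, 35, 37, 38, 39}


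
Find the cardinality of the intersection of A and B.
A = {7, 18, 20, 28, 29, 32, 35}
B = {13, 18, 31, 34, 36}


Set A = {7, 18, 20, 28, 29, 32, 35}
Set B = {13, 18, 31, 34, 36}
A ∩ B = {18}
|A ∩ B| = 1

1


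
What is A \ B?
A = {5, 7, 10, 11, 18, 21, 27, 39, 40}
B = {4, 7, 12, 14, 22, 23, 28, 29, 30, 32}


Set A = {5, 7, 10, 11, 18, 21, 27, 39, 40}
Set B = {4, 7, 12, 14, 22, 23, 28, 29, 30, 32}
A \ B includes elements in A that are not in B.
Check each element of A:
5 (not in B, keep), 7 (in B, remove), 10 (not in B, keep), 11 (not in B, keep), 18 (not in B, keep), 21 (not in B, keep), 27 (not in B, keep), 39 (not in B, keep), 40 (not in B, keep)
A \ B = {5, 10, 11, 18, 21, 27, 39, 40}

{5, 10, 11, 18, 21, 27, 39, 40}


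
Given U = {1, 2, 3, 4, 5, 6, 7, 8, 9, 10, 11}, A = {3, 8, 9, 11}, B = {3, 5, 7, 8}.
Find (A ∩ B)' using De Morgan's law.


U = {1, 2, 3, 4, 5, 6, 7, 8, 9, 10, 11}
A = {3, 8, 9, 11}, B = {3, 5, 7, 8}
A ∩ B = {3, 8}
(A ∩ B)' = U \ (A ∩ B) = {1, 2, 4, 5, 6, 7, 9, 10, 11}
Verification via A' ∪ B': A' = {1, 2, 4, 5, 6, 7, 10}, B' = {1, 2, 4, 6, 9, 10, 11}
A' ∪ B' = {1, 2, 4, 5, 6, 7, 9, 10, 11} ✓

{1, 2, 4, 5, 6, 7, 9, 10, 11}


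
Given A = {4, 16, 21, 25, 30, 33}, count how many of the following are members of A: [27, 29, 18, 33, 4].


Set A = {4, 16, 21, 25, 30, 33}
Candidates: [27, 29, 18, 33, 4]
Check each candidate:
27 ∉ A, 29 ∉ A, 18 ∉ A, 33 ∈ A, 4 ∈ A
Count of candidates in A: 2

2


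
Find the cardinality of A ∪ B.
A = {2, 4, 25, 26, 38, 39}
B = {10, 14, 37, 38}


Set A = {2, 4, 25, 26, 38, 39}, |A| = 6
Set B = {10, 14, 37, 38}, |B| = 4
A ∩ B = {38}, |A ∩ B| = 1
|A ∪ B| = |A| + |B| - |A ∩ B| = 6 + 4 - 1 = 9

9


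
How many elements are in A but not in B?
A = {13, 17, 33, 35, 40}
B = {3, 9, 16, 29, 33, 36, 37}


Set A = {13, 17, 33, 35, 40}
Set B = {3, 9, 16, 29, 33, 36, 37}
A \ B = {13, 17, 35, 40}
|A \ B| = 4

4


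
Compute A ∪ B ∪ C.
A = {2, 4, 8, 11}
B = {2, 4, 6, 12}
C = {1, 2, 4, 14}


Set A = {2, 4, 8, 11}
Set B = {2, 4, 6, 12}
Set C = {1, 2, 4, 14}
First, A ∪ B = {2, 4, 6, 8, 11, 12}
Then, (A ∪ B) ∪ C = {1, 2, 4, 6, 8, 11, 12, 14}

{1, 2, 4, 6, 8, 11, 12, 14}


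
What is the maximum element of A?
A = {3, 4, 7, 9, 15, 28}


Set A = {3, 4, 7, 9, 15, 28}
Elements in ascending order: 3, 4, 7, 9, 15, 28
The largest element is 28.

28


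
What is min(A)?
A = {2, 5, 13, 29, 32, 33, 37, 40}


Set A = {2, 5, 13, 29, 32, 33, 37, 40}
Elements in ascending order: 2, 5, 13, 29, 32, 33, 37, 40
The smallest element is 2.

2


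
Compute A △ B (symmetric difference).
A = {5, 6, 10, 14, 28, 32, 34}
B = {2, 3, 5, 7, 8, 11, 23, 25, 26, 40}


Set A = {5, 6, 10, 14, 28, 32, 34}
Set B = {2, 3, 5, 7, 8, 11, 23, 25, 26, 40}
A △ B = (A \ B) ∪ (B \ A)
Elements in A but not B: {6, 10, 14, 28, 32, 34}
Elements in B but not A: {2, 3, 7, 8, 11, 23, 25, 26, 40}
A △ B = {2, 3, 6, 7, 8, 10, 11, 14, 23, 25, 26, 28, 32, 34, 40}

{2, 3, 6, 7, 8, 10, 11, 14, 23, 25, 26, 28, 32, 34, 40}


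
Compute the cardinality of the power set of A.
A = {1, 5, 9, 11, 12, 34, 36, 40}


Set A = {1, 5, 9, 11, 12, 34, 36, 40}
|A| = 8
The power set P(A) contains all subsets of A.
|P(A)| = 2^|A| = 2^8 = 256

256


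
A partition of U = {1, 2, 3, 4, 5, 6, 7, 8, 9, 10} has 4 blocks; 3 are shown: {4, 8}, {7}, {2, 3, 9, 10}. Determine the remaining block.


U = {1, 2, 3, 4, 5, 6, 7, 8, 9, 10}
Shown blocks: {4, 8}, {7}, {2, 3, 9, 10}
A partition's blocks are pairwise disjoint and cover U, so the missing block = U \ (union of shown blocks).
Union of shown blocks: {2, 3, 4, 7, 8, 9, 10}
Missing block = U \ (union) = {1, 5, 6}

{1, 5, 6}


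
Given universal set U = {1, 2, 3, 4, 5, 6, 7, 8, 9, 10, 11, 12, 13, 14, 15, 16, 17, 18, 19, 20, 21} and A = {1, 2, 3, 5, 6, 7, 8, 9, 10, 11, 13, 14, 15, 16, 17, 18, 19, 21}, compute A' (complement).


Universal set U = {1, 2, 3, 4, 5, 6, 7, 8, 9, 10, 11, 12, 13, 14, 15, 16, 17, 18, 19, 20, 21}
Set A = {1, 2, 3, 5, 6, 7, 8, 9, 10, 11, 13, 14, 15, 16, 17, 18, 19, 21}
A' = U \ A = elements in U but not in A
Checking each element of U:
1 (in A, exclude), 2 (in A, exclude), 3 (in A, exclude), 4 (not in A, include), 5 (in A, exclude), 6 (in A, exclude), 7 (in A, exclude), 8 (in A, exclude), 9 (in A, exclude), 10 (in A, exclude), 11 (in A, exclude), 12 (not in A, include), 13 (in A, exclude), 14 (in A, exclude), 15 (in A, exclude), 16 (in A, exclude), 17 (in A, exclude), 18 (in A, exclude), 19 (in A, exclude), 20 (not in A, include), 21 (in A, exclude)
A' = {4, 12, 20}

{4, 12, 20}


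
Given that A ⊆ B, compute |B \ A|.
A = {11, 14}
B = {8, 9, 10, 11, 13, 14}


Set A = {11, 14}, |A| = 2
Set B = {8, 9, 10, 11, 13, 14}, |B| = 6
Since A ⊆ B: B \ A = {8, 9, 10, 13}
|B| - |A| = 6 - 2 = 4

4


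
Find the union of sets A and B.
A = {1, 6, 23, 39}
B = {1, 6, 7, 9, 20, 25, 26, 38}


Set A = {1, 6, 23, 39}
Set B = {1, 6, 7, 9, 20, 25, 26, 38}
A ∪ B includes all elements in either set.
Elements from A: {1, 6, 23, 39}
Elements from B not already included: {7, 9, 20, 25, 26, 38}
A ∪ B = {1, 6, 7, 9, 20, 23, 25, 26, 38, 39}

{1, 6, 7, 9, 20, 23, 25, 26, 38, 39}


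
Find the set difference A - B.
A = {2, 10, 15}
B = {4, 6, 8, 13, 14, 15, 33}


Set A = {2, 10, 15}
Set B = {4, 6, 8, 13, 14, 15, 33}
A \ B includes elements in A that are not in B.
Check each element of A:
2 (not in B, keep), 10 (not in B, keep), 15 (in B, remove)
A \ B = {2, 10}

{2, 10}


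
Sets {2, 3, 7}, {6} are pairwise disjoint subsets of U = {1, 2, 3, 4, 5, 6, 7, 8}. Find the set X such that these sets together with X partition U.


U = {1, 2, 3, 4, 5, 6, 7, 8}
Shown blocks: {2, 3, 7}, {6}
A partition's blocks are pairwise disjoint and cover U, so the missing block = U \ (union of shown blocks).
Union of shown blocks: {2, 3, 6, 7}
Missing block = U \ (union) = {1, 4, 5, 8}

{1, 4, 5, 8}


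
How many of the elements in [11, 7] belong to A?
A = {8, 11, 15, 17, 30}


Set A = {8, 11, 15, 17, 30}
Candidates: [11, 7]
Check each candidate:
11 ∈ A, 7 ∉ A
Count of candidates in A: 1

1


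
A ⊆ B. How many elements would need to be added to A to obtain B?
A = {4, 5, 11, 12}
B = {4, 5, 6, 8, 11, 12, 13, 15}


Set A = {4, 5, 11, 12}, |A| = 4
Set B = {4, 5, 6, 8, 11, 12, 13, 15}, |B| = 8
Since A ⊆ B: B \ A = {6, 8, 13, 15}
|B| - |A| = 8 - 4 = 4

4


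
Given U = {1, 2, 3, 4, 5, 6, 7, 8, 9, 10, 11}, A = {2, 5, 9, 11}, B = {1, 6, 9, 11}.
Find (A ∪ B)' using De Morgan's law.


U = {1, 2, 3, 4, 5, 6, 7, 8, 9, 10, 11}
A = {2, 5, 9, 11}, B = {1, 6, 9, 11}
A ∪ B = {1, 2, 5, 6, 9, 11}
(A ∪ B)' = U \ (A ∪ B) = {3, 4, 7, 8, 10}
Verification via A' ∩ B': A' = {1, 3, 4, 6, 7, 8, 10}, B' = {2, 3, 4, 5, 7, 8, 10}
A' ∩ B' = {3, 4, 7, 8, 10} ✓

{3, 4, 7, 8, 10}


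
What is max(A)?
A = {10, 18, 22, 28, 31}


Set A = {10, 18, 22, 28, 31}
Elements in ascending order: 10, 18, 22, 28, 31
The largest element is 31.

31


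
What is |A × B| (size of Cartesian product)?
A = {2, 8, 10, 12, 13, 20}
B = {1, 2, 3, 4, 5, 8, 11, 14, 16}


Set A = {2, 8, 10, 12, 13, 20} has 6 elements.
Set B = {1, 2, 3, 4, 5, 8, 11, 14, 16} has 9 elements.
|A × B| = |A| × |B| = 6 × 9 = 54

54


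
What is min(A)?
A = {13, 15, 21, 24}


Set A = {13, 15, 21, 24}
Elements in ascending order: 13, 15, 21, 24
The smallest element is 13.

13


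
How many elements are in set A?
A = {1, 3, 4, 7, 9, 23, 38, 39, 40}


Set A = {1, 3, 4, 7, 9, 23, 38, 39, 40}
Listing elements: 1, 3, 4, 7, 9, 23, 38, 39, 40
Counting: 9 elements
|A| = 9

9


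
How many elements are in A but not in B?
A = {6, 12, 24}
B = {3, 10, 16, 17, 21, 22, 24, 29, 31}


Set A = {6, 12, 24}
Set B = {3, 10, 16, 17, 21, 22, 24, 29, 31}
A \ B = {6, 12}
|A \ B| = 2

2


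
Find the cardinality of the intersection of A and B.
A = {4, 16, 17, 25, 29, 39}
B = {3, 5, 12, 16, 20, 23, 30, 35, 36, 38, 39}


Set A = {4, 16, 17, 25, 29, 39}
Set B = {3, 5, 12, 16, 20, 23, 30, 35, 36, 38, 39}
A ∩ B = {16, 39}
|A ∩ B| = 2

2


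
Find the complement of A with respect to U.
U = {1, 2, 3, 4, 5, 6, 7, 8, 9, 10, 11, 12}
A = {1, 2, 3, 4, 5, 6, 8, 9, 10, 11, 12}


Universal set U = {1, 2, 3, 4, 5, 6, 7, 8, 9, 10, 11, 12}
Set A = {1, 2, 3, 4, 5, 6, 8, 9, 10, 11, 12}
A' = U \ A = elements in U but not in A
Checking each element of U:
1 (in A, exclude), 2 (in A, exclude), 3 (in A, exclude), 4 (in A, exclude), 5 (in A, exclude), 6 (in A, exclude), 7 (not in A, include), 8 (in A, exclude), 9 (in A, exclude), 10 (in A, exclude), 11 (in A, exclude), 12 (in A, exclude)
A' = {7}

{7}


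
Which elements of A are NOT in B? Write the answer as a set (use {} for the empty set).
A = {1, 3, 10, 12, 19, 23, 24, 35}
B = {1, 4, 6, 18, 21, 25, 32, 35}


Set A = {1, 3, 10, 12, 19, 23, 24, 35}
Set B = {1, 4, 6, 18, 21, 25, 32, 35}
Check each element of A against B:
1 ∈ B, 3 ∉ B (include), 10 ∉ B (include), 12 ∉ B (include), 19 ∉ B (include), 23 ∉ B (include), 24 ∉ B (include), 35 ∈ B
Elements of A not in B: {3, 10, 12, 19, 23, 24}

{3, 10, 12, 19, 23, 24}


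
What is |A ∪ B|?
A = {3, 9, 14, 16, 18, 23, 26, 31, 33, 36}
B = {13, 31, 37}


Set A = {3, 9, 14, 16, 18, 23, 26, 31, 33, 36}, |A| = 10
Set B = {13, 31, 37}, |B| = 3
A ∩ B = {31}, |A ∩ B| = 1
|A ∪ B| = |A| + |B| - |A ∩ B| = 10 + 3 - 1 = 12

12


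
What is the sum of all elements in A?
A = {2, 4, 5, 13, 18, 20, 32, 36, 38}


Set A = {2, 4, 5, 13, 18, 20, 32, 36, 38}
Sum = 2 + 4 + 5 + 13 + 18 + 20 + 32 + 36 + 38 = 168

168


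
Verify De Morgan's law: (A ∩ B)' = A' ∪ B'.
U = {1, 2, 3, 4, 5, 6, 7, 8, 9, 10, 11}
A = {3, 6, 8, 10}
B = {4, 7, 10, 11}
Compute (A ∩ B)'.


U = {1, 2, 3, 4, 5, 6, 7, 8, 9, 10, 11}
A = {3, 6, 8, 10}, B = {4, 7, 10, 11}
A ∩ B = {10}
(A ∩ B)' = U \ (A ∩ B) = {1, 2, 3, 4, 5, 6, 7, 8, 9, 11}
Verification via A' ∪ B': A' = {1, 2, 4, 5, 7, 9, 11}, B' = {1, 2, 3, 5, 6, 8, 9}
A' ∪ B' = {1, 2, 3, 4, 5, 6, 7, 8, 9, 11} ✓

{1, 2, 3, 4, 5, 6, 7, 8, 9, 11}


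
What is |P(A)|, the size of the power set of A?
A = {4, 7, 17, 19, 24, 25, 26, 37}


Set A = {4, 7, 17, 19, 24, 25, 26, 37}
|A| = 8
The power set P(A) contains all subsets of A.
|P(A)| = 2^|A| = 2^8 = 256

256


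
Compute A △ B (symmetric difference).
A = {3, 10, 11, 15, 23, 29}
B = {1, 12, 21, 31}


Set A = {3, 10, 11, 15, 23, 29}
Set B = {1, 12, 21, 31}
A △ B = (A \ B) ∪ (B \ A)
Elements in A but not B: {3, 10, 11, 15, 23, 29}
Elements in B but not A: {1, 12, 21, 31}
A △ B = {1, 3, 10, 11, 12, 15, 21, 23, 29, 31}

{1, 3, 10, 11, 12, 15, 21, 23, 29, 31}


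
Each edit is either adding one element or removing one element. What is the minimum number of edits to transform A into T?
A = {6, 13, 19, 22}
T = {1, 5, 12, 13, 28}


Set A = {6, 13, 19, 22}
Set T = {1, 5, 12, 13, 28}
Elements to remove from A (in A, not in T): {6, 19, 22} → 3 removals
Elements to add to A (in T, not in A): {1, 5, 12, 28} → 4 additions
Total edits = 3 + 4 = 7

7


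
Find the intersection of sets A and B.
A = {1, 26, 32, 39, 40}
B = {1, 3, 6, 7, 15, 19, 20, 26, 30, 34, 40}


Set A = {1, 26, 32, 39, 40}
Set B = {1, 3, 6, 7, 15, 19, 20, 26, 30, 34, 40}
A ∩ B includes only elements in both sets.
Check each element of A against B:
1 ✓, 26 ✓, 32 ✗, 39 ✗, 40 ✓
A ∩ B = {1, 26, 40}

{1, 26, 40}


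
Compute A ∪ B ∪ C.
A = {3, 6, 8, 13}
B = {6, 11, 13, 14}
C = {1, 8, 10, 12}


Set A = {3, 6, 8, 13}
Set B = {6, 11, 13, 14}
Set C = {1, 8, 10, 12}
First, A ∪ B = {3, 6, 8, 11, 13, 14}
Then, (A ∪ B) ∪ C = {1, 3, 6, 8, 10, 11, 12, 13, 14}

{1, 3, 6, 8, 10, 11, 12, 13, 14}


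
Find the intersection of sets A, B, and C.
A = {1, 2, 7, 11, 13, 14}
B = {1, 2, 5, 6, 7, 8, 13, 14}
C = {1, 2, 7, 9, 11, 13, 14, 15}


Set A = {1, 2, 7, 11, 13, 14}
Set B = {1, 2, 5, 6, 7, 8, 13, 14}
Set C = {1, 2, 7, 9, 11, 13, 14, 15}
First, A ∩ B = {1, 2, 7, 13, 14}
Then, (A ∩ B) ∩ C = {1, 2, 7, 13, 14}

{1, 2, 7, 13, 14}


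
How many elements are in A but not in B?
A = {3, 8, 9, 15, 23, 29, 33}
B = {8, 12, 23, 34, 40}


Set A = {3, 8, 9, 15, 23, 29, 33}
Set B = {8, 12, 23, 34, 40}
A \ B = {3, 9, 15, 29, 33}
|A \ B| = 5

5


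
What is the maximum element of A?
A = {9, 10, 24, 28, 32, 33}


Set A = {9, 10, 24, 28, 32, 33}
Elements in ascending order: 9, 10, 24, 28, 32, 33
The largest element is 33.

33


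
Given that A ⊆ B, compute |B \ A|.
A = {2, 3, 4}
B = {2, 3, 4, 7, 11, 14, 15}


Set A = {2, 3, 4}, |A| = 3
Set B = {2, 3, 4, 7, 11, 14, 15}, |B| = 7
Since A ⊆ B: B \ A = {7, 11, 14, 15}
|B| - |A| = 7 - 3 = 4

4


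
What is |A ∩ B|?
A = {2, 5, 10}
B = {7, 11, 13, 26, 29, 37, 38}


Set A = {2, 5, 10}
Set B = {7, 11, 13, 26, 29, 37, 38}
A ∩ B = {}
|A ∩ B| = 0

0


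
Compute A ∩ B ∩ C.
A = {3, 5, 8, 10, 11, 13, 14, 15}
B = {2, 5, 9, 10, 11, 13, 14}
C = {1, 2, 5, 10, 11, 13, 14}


Set A = {3, 5, 8, 10, 11, 13, 14, 15}
Set B = {2, 5, 9, 10, 11, 13, 14}
Set C = {1, 2, 5, 10, 11, 13, 14}
First, A ∩ B = {5, 10, 11, 13, 14}
Then, (A ∩ B) ∩ C = {5, 10, 11, 13, 14}

{5, 10, 11, 13, 14}


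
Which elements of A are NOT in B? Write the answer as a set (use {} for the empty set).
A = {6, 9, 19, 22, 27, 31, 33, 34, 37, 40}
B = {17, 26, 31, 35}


Set A = {6, 9, 19, 22, 27, 31, 33, 34, 37, 40}
Set B = {17, 26, 31, 35}
Check each element of A against B:
6 ∉ B (include), 9 ∉ B (include), 19 ∉ B (include), 22 ∉ B (include), 27 ∉ B (include), 31 ∈ B, 33 ∉ B (include), 34 ∉ B (include), 37 ∉ B (include), 40 ∉ B (include)
Elements of A not in B: {6, 9, 19, 22, 27, 33, 34, 37, 40}

{6, 9, 19, 22, 27, 33, 34, 37, 40}


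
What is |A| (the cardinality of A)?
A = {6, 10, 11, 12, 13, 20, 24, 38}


Set A = {6, 10, 11, 12, 13, 20, 24, 38}
Listing elements: 6, 10, 11, 12, 13, 20, 24, 38
Counting: 8 elements
|A| = 8

8


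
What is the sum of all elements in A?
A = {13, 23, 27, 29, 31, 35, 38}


Set A = {13, 23, 27, 29, 31, 35, 38}
Sum = 13 + 23 + 27 + 29 + 31 + 35 + 38 = 196

196


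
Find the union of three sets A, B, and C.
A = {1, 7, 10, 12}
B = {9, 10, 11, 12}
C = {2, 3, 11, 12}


Set A = {1, 7, 10, 12}
Set B = {9, 10, 11, 12}
Set C = {2, 3, 11, 12}
First, A ∪ B = {1, 7, 9, 10, 11, 12}
Then, (A ∪ B) ∪ C = {1, 2, 3, 7, 9, 10, 11, 12}

{1, 2, 3, 7, 9, 10, 11, 12}


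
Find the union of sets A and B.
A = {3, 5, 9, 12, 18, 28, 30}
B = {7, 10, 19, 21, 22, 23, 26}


Set A = {3, 5, 9, 12, 18, 28, 30}
Set B = {7, 10, 19, 21, 22, 23, 26}
A ∪ B includes all elements in either set.
Elements from A: {3, 5, 9, 12, 18, 28, 30}
Elements from B not already included: {7, 10, 19, 21, 22, 23, 26}
A ∪ B = {3, 5, 7, 9, 10, 12, 18, 19, 21, 22, 23, 26, 28, 30}

{3, 5, 7, 9, 10, 12, 18, 19, 21, 22, 23, 26, 28, 30}


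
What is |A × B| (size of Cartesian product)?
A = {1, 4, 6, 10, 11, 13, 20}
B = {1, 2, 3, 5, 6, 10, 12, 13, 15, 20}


Set A = {1, 4, 6, 10, 11, 13, 20} has 7 elements.
Set B = {1, 2, 3, 5, 6, 10, 12, 13, 15, 20} has 10 elements.
|A × B| = |A| × |B| = 7 × 10 = 70

70


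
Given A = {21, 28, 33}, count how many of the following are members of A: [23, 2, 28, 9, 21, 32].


Set A = {21, 28, 33}
Candidates: [23, 2, 28, 9, 21, 32]
Check each candidate:
23 ∉ A, 2 ∉ A, 28 ∈ A, 9 ∉ A, 21 ∈ A, 32 ∉ A
Count of candidates in A: 2

2


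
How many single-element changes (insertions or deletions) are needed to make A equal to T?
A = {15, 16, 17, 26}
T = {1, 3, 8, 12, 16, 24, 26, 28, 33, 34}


Set A = {15, 16, 17, 26}
Set T = {1, 3, 8, 12, 16, 24, 26, 28, 33, 34}
Elements to remove from A (in A, not in T): {15, 17} → 2 removals
Elements to add to A (in T, not in A): {1, 3, 8, 12, 24, 28, 33, 34} → 8 additions
Total edits = 2 + 8 = 10

10


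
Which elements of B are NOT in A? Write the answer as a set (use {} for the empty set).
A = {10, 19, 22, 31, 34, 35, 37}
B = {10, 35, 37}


Set A = {10, 19, 22, 31, 34, 35, 37}
Set B = {10, 35, 37}
Check each element of B against A:
10 ∈ A, 35 ∈ A, 37 ∈ A
Elements of B not in A: {}

{}


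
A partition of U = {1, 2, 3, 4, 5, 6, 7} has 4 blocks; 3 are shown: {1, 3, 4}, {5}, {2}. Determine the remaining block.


U = {1, 2, 3, 4, 5, 6, 7}
Shown blocks: {1, 3, 4}, {5}, {2}
A partition's blocks are pairwise disjoint and cover U, so the missing block = U \ (union of shown blocks).
Union of shown blocks: {1, 2, 3, 4, 5}
Missing block = U \ (union) = {6, 7}

{6, 7}


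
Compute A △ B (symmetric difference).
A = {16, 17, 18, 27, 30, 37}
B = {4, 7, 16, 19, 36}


Set A = {16, 17, 18, 27, 30, 37}
Set B = {4, 7, 16, 19, 36}
A △ B = (A \ B) ∪ (B \ A)
Elements in A but not B: {17, 18, 27, 30, 37}
Elements in B but not A: {4, 7, 19, 36}
A △ B = {4, 7, 17, 18, 19, 27, 30, 36, 37}

{4, 7, 17, 18, 19, 27, 30, 36, 37}


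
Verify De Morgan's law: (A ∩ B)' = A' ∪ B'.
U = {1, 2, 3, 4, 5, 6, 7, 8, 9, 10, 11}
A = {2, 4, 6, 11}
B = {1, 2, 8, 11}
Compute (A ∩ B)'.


U = {1, 2, 3, 4, 5, 6, 7, 8, 9, 10, 11}
A = {2, 4, 6, 11}, B = {1, 2, 8, 11}
A ∩ B = {2, 11}
(A ∩ B)' = U \ (A ∩ B) = {1, 3, 4, 5, 6, 7, 8, 9, 10}
Verification via A' ∪ B': A' = {1, 3, 5, 7, 8, 9, 10}, B' = {3, 4, 5, 6, 7, 9, 10}
A' ∪ B' = {1, 3, 4, 5, 6, 7, 8, 9, 10} ✓

{1, 3, 4, 5, 6, 7, 8, 9, 10}


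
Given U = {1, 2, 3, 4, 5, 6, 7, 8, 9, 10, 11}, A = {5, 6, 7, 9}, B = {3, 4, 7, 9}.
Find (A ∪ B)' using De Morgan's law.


U = {1, 2, 3, 4, 5, 6, 7, 8, 9, 10, 11}
A = {5, 6, 7, 9}, B = {3, 4, 7, 9}
A ∪ B = {3, 4, 5, 6, 7, 9}
(A ∪ B)' = U \ (A ∪ B) = {1, 2, 8, 10, 11}
Verification via A' ∩ B': A' = {1, 2, 3, 4, 8, 10, 11}, B' = {1, 2, 5, 6, 8, 10, 11}
A' ∩ B' = {1, 2, 8, 10, 11} ✓

{1, 2, 8, 10, 11}


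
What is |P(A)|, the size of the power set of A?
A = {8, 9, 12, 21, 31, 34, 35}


Set A = {8, 9, 12, 21, 31, 34, 35}
|A| = 7
The power set P(A) contains all subsets of A.
|P(A)| = 2^|A| = 2^7 = 128

128


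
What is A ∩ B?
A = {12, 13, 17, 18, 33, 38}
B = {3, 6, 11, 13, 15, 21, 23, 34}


Set A = {12, 13, 17, 18, 33, 38}
Set B = {3, 6, 11, 13, 15, 21, 23, 34}
A ∩ B includes only elements in both sets.
Check each element of A against B:
12 ✗, 13 ✓, 17 ✗, 18 ✗, 33 ✗, 38 ✗
A ∩ B = {13}

{13}


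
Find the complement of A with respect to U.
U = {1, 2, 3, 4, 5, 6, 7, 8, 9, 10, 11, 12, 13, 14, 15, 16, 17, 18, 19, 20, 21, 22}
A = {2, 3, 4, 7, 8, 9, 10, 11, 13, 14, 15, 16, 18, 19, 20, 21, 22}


Universal set U = {1, 2, 3, 4, 5, 6, 7, 8, 9, 10, 11, 12, 13, 14, 15, 16, 17, 18, 19, 20, 21, 22}
Set A = {2, 3, 4, 7, 8, 9, 10, 11, 13, 14, 15, 16, 18, 19, 20, 21, 22}
A' = U \ A = elements in U but not in A
Checking each element of U:
1 (not in A, include), 2 (in A, exclude), 3 (in A, exclude), 4 (in A, exclude), 5 (not in A, include), 6 (not in A, include), 7 (in A, exclude), 8 (in A, exclude), 9 (in A, exclude), 10 (in A, exclude), 11 (in A, exclude), 12 (not in A, include), 13 (in A, exclude), 14 (in A, exclude), 15 (in A, exclude), 16 (in A, exclude), 17 (not in A, include), 18 (in A, exclude), 19 (in A, exclude), 20 (in A, exclude), 21 (in A, exclude), 22 (in A, exclude)
A' = {1, 5, 6, 12, 17}

{1, 5, 6, 12, 17}


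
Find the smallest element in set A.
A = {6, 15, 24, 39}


Set A = {6, 15, 24, 39}
Elements in ascending order: 6, 15, 24, 39
The smallest element is 6.

6


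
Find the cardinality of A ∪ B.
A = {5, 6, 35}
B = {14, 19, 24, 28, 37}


Set A = {5, 6, 35}, |A| = 3
Set B = {14, 19, 24, 28, 37}, |B| = 5
A ∩ B = {}, |A ∩ B| = 0
|A ∪ B| = |A| + |B| - |A ∩ B| = 3 + 5 - 0 = 8

8


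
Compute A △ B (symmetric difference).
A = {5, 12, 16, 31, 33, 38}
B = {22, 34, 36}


Set A = {5, 12, 16, 31, 33, 38}
Set B = {22, 34, 36}
A △ B = (A \ B) ∪ (B \ A)
Elements in A but not B: {5, 12, 16, 31, 33, 38}
Elements in B but not A: {22, 34, 36}
A △ B = {5, 12, 16, 22, 31, 33, 34, 36, 38}

{5, 12, 16, 22, 31, 33, 34, 36, 38}


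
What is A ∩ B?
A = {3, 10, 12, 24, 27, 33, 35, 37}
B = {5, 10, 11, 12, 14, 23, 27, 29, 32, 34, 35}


Set A = {3, 10, 12, 24, 27, 33, 35, 37}
Set B = {5, 10, 11, 12, 14, 23, 27, 29, 32, 34, 35}
A ∩ B includes only elements in both sets.
Check each element of A against B:
3 ✗, 10 ✓, 12 ✓, 24 ✗, 27 ✓, 33 ✗, 35 ✓, 37 ✗
A ∩ B = {10, 12, 27, 35}

{10, 12, 27, 35}


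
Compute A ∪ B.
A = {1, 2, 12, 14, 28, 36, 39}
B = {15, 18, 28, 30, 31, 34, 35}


Set A = {1, 2, 12, 14, 28, 36, 39}
Set B = {15, 18, 28, 30, 31, 34, 35}
A ∪ B includes all elements in either set.
Elements from A: {1, 2, 12, 14, 28, 36, 39}
Elements from B not already included: {15, 18, 30, 31, 34, 35}
A ∪ B = {1, 2, 12, 14, 15, 18, 28, 30, 31, 34, 35, 36, 39}

{1, 2, 12, 14, 15, 18, 28, 30, 31, 34, 35, 36, 39}


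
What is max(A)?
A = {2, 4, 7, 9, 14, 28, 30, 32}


Set A = {2, 4, 7, 9, 14, 28, 30, 32}
Elements in ascending order: 2, 4, 7, 9, 14, 28, 30, 32
The largest element is 32.

32


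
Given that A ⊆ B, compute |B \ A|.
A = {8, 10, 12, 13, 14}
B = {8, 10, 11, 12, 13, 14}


Set A = {8, 10, 12, 13, 14}, |A| = 5
Set B = {8, 10, 11, 12, 13, 14}, |B| = 6
Since A ⊆ B: B \ A = {11}
|B| - |A| = 6 - 5 = 1

1


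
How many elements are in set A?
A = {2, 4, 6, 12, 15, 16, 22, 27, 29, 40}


Set A = {2, 4, 6, 12, 15, 16, 22, 27, 29, 40}
Listing elements: 2, 4, 6, 12, 15, 16, 22, 27, 29, 40
Counting: 10 elements
|A| = 10

10


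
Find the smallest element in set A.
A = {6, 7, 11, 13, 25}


Set A = {6, 7, 11, 13, 25}
Elements in ascending order: 6, 7, 11, 13, 25
The smallest element is 6.

6


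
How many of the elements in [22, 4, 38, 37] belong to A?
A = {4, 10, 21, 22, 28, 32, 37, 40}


Set A = {4, 10, 21, 22, 28, 32, 37, 40}
Candidates: [22, 4, 38, 37]
Check each candidate:
22 ∈ A, 4 ∈ A, 38 ∉ A, 37 ∈ A
Count of candidates in A: 3

3


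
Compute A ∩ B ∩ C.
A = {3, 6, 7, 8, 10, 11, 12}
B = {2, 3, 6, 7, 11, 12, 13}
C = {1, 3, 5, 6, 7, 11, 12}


Set A = {3, 6, 7, 8, 10, 11, 12}
Set B = {2, 3, 6, 7, 11, 12, 13}
Set C = {1, 3, 5, 6, 7, 11, 12}
First, A ∩ B = {3, 6, 7, 11, 12}
Then, (A ∩ B) ∩ C = {3, 6, 7, 11, 12}

{3, 6, 7, 11, 12}


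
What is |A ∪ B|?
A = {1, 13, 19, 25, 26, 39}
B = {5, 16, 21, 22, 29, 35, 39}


Set A = {1, 13, 19, 25, 26, 39}, |A| = 6
Set B = {5, 16, 21, 22, 29, 35, 39}, |B| = 7
A ∩ B = {39}, |A ∩ B| = 1
|A ∪ B| = |A| + |B| - |A ∩ B| = 6 + 7 - 1 = 12

12


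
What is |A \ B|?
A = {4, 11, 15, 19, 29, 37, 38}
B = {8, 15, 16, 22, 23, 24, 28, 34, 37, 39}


Set A = {4, 11, 15, 19, 29, 37, 38}
Set B = {8, 15, 16, 22, 23, 24, 28, 34, 37, 39}
A \ B = {4, 11, 19, 29, 38}
|A \ B| = 5

5


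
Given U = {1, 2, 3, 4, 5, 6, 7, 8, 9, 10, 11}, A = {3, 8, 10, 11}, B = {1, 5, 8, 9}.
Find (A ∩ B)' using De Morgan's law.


U = {1, 2, 3, 4, 5, 6, 7, 8, 9, 10, 11}
A = {3, 8, 10, 11}, B = {1, 5, 8, 9}
A ∩ B = {8}
(A ∩ B)' = U \ (A ∩ B) = {1, 2, 3, 4, 5, 6, 7, 9, 10, 11}
Verification via A' ∪ B': A' = {1, 2, 4, 5, 6, 7, 9}, B' = {2, 3, 4, 6, 7, 10, 11}
A' ∪ B' = {1, 2, 3, 4, 5, 6, 7, 9, 10, 11} ✓

{1, 2, 3, 4, 5, 6, 7, 9, 10, 11}


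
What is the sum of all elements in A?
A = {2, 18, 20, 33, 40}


Set A = {2, 18, 20, 33, 40}
Sum = 2 + 18 + 20 + 33 + 40 = 113

113


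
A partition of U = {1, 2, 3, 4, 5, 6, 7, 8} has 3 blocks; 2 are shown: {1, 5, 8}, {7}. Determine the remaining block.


U = {1, 2, 3, 4, 5, 6, 7, 8}
Shown blocks: {1, 5, 8}, {7}
A partition's blocks are pairwise disjoint and cover U, so the missing block = U \ (union of shown blocks).
Union of shown blocks: {1, 5, 7, 8}
Missing block = U \ (union) = {2, 3, 4, 6}

{2, 3, 4, 6}


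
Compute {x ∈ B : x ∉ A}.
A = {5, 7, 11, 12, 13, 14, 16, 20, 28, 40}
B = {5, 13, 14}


Set A = {5, 7, 11, 12, 13, 14, 16, 20, 28, 40}
Set B = {5, 13, 14}
Check each element of B against A:
5 ∈ A, 13 ∈ A, 14 ∈ A
Elements of B not in A: {}

{}


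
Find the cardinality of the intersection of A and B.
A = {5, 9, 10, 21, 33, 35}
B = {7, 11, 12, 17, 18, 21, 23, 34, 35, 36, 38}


Set A = {5, 9, 10, 21, 33, 35}
Set B = {7, 11, 12, 17, 18, 21, 23, 34, 35, 36, 38}
A ∩ B = {21, 35}
|A ∩ B| = 2

2


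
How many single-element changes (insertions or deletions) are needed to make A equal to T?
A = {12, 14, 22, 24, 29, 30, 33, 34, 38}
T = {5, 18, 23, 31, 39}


Set A = {12, 14, 22, 24, 29, 30, 33, 34, 38}
Set T = {5, 18, 23, 31, 39}
Elements to remove from A (in A, not in T): {12, 14, 22, 24, 29, 30, 33, 34, 38} → 9 removals
Elements to add to A (in T, not in A): {5, 18, 23, 31, 39} → 5 additions
Total edits = 9 + 5 = 14

14


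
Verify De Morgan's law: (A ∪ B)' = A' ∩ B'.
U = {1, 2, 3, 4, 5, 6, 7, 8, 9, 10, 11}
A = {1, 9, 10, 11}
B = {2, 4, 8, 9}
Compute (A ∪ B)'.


U = {1, 2, 3, 4, 5, 6, 7, 8, 9, 10, 11}
A = {1, 9, 10, 11}, B = {2, 4, 8, 9}
A ∪ B = {1, 2, 4, 8, 9, 10, 11}
(A ∪ B)' = U \ (A ∪ B) = {3, 5, 6, 7}
Verification via A' ∩ B': A' = {2, 3, 4, 5, 6, 7, 8}, B' = {1, 3, 5, 6, 7, 10, 11}
A' ∩ B' = {3, 5, 6, 7} ✓

{3, 5, 6, 7}


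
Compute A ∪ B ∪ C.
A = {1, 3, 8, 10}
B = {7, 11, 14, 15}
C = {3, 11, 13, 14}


Set A = {1, 3, 8, 10}
Set B = {7, 11, 14, 15}
Set C = {3, 11, 13, 14}
First, A ∪ B = {1, 3, 7, 8, 10, 11, 14, 15}
Then, (A ∪ B) ∪ C = {1, 3, 7, 8, 10, 11, 13, 14, 15}

{1, 3, 7, 8, 10, 11, 13, 14, 15}


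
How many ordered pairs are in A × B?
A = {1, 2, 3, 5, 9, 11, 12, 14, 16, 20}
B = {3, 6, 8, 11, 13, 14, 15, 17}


Set A = {1, 2, 3, 5, 9, 11, 12, 14, 16, 20} has 10 elements.
Set B = {3, 6, 8, 11, 13, 14, 15, 17} has 8 elements.
|A × B| = |A| × |B| = 10 × 8 = 80

80
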